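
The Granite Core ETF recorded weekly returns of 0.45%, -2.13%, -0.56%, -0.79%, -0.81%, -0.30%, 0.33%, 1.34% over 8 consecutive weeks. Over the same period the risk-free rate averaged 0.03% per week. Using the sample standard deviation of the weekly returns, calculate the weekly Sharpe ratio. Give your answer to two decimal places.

-0.33

μ = (0.45 − 2.13 − 0.56 − 0.79 − 0.81 − 0.3 + 0.33 + 1.34) / 8 = -0.3088%
Sample σ = √[Σ(r − μ)² / 7] = √[7.5651 / 7] = √1.0807 = 1.0396%
Sharpe = (μ − rf) / σ = (-0.3088 − 0.03) / 1.0396 = -0.3388 / 1.0396 = -0.3259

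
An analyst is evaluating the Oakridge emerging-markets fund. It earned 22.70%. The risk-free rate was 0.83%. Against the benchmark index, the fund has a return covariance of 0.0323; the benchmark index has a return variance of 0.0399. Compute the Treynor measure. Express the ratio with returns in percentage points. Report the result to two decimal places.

β = Cov / Var = 0.0323 / 0.0399 = 0.8095
Treynor = (Rp − Rf) / β = (22.70% − 0.83%) / 0.8095 = 21.87 / 0.8095 = 27.0167

27.02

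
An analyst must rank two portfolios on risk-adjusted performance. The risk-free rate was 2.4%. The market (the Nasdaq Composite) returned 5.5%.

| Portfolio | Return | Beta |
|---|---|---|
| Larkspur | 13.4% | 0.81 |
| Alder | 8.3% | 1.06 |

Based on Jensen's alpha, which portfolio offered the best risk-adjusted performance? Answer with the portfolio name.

Larkspur

Larkspur: α = 13.4% − [2.4% + 0.81 × (5.5% − 2.4%)] = 8.489
Alder: α = 8.3% − [2.4% + 1.06 × (5.5% − 2.4%)] = 2.614
Highest: Larkspur (8.489).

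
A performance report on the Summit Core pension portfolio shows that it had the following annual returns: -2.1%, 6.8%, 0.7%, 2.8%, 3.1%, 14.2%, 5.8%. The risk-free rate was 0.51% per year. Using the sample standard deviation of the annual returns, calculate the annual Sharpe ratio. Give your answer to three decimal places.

0.758

Mean return r̄ = 31.30 / 7 = 4.4714%
Σ(r − r̄)² = (-2.1 − 4.4714)² + (6.8 − 4.4714)² + … = 163.9143
sample σ = √(163.9143 / 6) = √27.3191 = 5.2268%
Sharpe = (r̄ − rf) / σ = (4.4714 − 0.51) / 5.2268 = 3.9614 / 5.2268 = 0.7579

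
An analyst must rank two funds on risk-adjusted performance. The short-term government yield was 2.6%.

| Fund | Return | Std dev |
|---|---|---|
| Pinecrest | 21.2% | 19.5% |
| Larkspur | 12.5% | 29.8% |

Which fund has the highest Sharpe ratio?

Pinecrest: Sharpe ratio = (21.2% − 2.6%) / 19.5% = 0.954
Larkspur: Sharpe ratio = (12.5% − 2.6%) / 29.8% = 0.332
Highest: Pinecrest (0.954).

Pinecrest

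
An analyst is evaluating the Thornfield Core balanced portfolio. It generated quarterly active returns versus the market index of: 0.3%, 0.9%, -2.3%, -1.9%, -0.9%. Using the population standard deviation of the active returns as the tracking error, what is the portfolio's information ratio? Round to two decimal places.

-0.63

μ = (0.3 + 0.9 − 2.3 − 1.9 − 0.9) / 5 = -3.90 / 5 = -0.7800%
Population std dev = √[7.5680 / 5] = 1.2303%
IR = μ / tracking error = -0.7800 / 1.2303 = -0.6340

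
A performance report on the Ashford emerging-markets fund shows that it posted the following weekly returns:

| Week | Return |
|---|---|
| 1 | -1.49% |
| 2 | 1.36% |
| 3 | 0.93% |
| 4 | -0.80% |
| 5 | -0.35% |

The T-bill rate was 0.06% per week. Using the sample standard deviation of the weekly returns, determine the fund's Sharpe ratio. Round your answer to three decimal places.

-0.109

r̄ = (-1.49 + 1.36 + 0.93 − 0.8 − 0.35) / 5 = -0.350 / 5 = -0.0700%
Σ(r − r̄)² = (-1.49 − (-0.0700))² + (1.36 − (-0.0700))² + … = 5.6726
sample σ = √(5.6726 / 4) = √1.4182 = 1.1909%
Sharpe = (r̄ − rf) / σ = (-0.0700 − 0.06) / 1.1909 = -0.1300 / 1.1909 = -0.1092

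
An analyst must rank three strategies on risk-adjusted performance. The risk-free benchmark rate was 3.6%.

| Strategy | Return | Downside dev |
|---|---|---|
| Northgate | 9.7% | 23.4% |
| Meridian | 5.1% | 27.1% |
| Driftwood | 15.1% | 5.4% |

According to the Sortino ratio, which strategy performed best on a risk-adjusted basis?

Northgate: Sortino ratio = (9.7% − 3.6%) / 23.4% = 0.261
Meridian: Sortino ratio = (5.1% − 3.6%) / 27.1% = 0.055
Driftwood: Sortino ratio = (15.1% − 3.6%) / 5.4% = 2.130
Highest: Driftwood (2.130).

Driftwood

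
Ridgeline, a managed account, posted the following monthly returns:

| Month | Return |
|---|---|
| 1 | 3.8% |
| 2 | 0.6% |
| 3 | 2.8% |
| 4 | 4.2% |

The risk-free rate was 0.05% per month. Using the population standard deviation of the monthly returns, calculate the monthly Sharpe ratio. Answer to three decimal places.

2.006

Mean return r̄ = 11.40 / 4 = 2.8500%
Σ(r − r̄)² = 7.7900; population σ = √(7.7900/4) = 1.3955%
Sharpe = (r̄ − rf) / σ = (2.8500 − 0.05) / 1.3955 = 2.8000 / 1.3955 = 2.0064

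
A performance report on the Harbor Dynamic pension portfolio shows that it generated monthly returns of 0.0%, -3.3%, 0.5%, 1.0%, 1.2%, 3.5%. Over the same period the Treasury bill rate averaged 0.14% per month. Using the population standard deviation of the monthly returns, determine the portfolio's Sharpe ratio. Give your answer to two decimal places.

Mean return r̄ = 2.90 / 6 = 0.4833%
Population std dev = √[24.4283 / 6] = 2.0178%
Sharpe = (r̄ − rf) / σ = (0.4833 − 0.14) / 2.0178 = 0.3433 / 2.0178 = 0.1701

0.17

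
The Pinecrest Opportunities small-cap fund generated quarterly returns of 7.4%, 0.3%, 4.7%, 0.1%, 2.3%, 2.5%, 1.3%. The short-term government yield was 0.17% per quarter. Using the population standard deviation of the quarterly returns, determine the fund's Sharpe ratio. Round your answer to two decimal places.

1.03

μ = (7.4 + 0.3 + 4.7 + 0.1 + 2.3 + 2.5 + 1.3) / 7 = 18.60 / 7 = 2.6571%
Population σ = √[Σ(r − μ)² / 7] = √[40.7571 / 7] = √5.8224 = 2.4130%
Sharpe = (μ − rf) / σ = (2.6571 − 0.17) / 2.4130 = 2.4871 / 2.4130 = 1.0307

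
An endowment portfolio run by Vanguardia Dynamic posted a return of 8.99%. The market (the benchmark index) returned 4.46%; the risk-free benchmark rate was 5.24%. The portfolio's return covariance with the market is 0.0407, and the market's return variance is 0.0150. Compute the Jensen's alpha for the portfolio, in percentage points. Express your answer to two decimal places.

5.87

β = Cov / Var = 0.0407 / 0.0150 = 2.7133
E[R] = Rf + β(Rm − Rf) = 5.24% + 2.7133 × (4.46% − 5.24%) = 3.1236%
α = Rp − E[R] = 8.99% − 3.1236% = 5.8664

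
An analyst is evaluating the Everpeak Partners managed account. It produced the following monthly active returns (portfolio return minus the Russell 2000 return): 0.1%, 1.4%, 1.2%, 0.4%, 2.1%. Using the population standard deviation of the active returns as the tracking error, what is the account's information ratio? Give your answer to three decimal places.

1.450

Mean return r̄ = 5.20 / 5 = 1.0400%
Population std dev = √[2.5720 / 5] = 0.7172%
IR = r̄ / tracking error = 1.0400 / 0.7172 = 1.4501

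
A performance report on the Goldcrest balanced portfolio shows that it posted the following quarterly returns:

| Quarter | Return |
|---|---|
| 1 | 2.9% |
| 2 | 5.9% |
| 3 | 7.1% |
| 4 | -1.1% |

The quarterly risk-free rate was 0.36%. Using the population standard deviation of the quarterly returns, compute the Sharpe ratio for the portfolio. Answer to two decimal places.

Mean return μ = 14.80 / 4 = 3.7000%
Σ(r − μ)² = (2.9 − 3.7000)² + (5.9 − 3.7000)² + (7.1 − 3.7000)² + … = 40.0800
population σ = √(40.0800 / 4) = √10.0200 = 3.1654%
Sharpe = (μ − rf) / σ = (3.7000 − 0.36) / 3.1654 = 3.3400 / 3.1654 = 1.0552

1.06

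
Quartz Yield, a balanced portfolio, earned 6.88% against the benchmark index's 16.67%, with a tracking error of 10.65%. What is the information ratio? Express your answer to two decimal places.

IR = (Rp − Rb) / TE = (6.88% − 16.67%) / 10.65% = -9.79% / 10.65% = -0.9192

-0.92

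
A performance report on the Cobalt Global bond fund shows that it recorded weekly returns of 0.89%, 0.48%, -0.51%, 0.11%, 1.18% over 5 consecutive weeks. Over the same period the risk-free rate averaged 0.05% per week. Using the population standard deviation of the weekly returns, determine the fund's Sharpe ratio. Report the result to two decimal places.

0.64

Mean return μ = 2.150 / 5 = 0.4300%
Σ(r − μ)² = (0.89 − 0.4300)² + (0.48 − 0.4300)² + (-0.51 − 0.4300)² + … = 1.7626
σ = √[1.7626 / 5] = 0.5937%
Sharpe = (μ − rf) / σ = (0.4300 − 0.05) / 0.5937 = 0.3800 / 0.5937 = 0.6401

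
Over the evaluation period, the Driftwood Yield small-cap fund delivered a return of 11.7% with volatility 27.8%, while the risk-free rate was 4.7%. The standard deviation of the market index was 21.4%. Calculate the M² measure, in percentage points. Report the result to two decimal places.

Sharpe = (Rp − Rf) / σp = (11.7% − 4.7%) / 27.8% = 0.2518
M² = Rf + Sharpe × σm = 4.7% + 0.2518 × 21.4% = 10.0885%

10.09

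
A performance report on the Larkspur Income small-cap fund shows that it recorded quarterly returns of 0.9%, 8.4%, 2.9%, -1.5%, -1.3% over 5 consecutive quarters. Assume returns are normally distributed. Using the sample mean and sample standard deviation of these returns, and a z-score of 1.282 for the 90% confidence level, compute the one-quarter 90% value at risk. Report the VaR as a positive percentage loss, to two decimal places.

μ = (0.9 + 8.4 + 2.9 − 1.5 − 1.3) / 5 = 9.40 / 5 = 1.8800%
Sample σ = √[Σ(r − μ)² / 4] = √[66.0480 / 4] = √16.5120 = 4.0635%
VaR = −(μ − z·σ) = −(1.8800 − 1.282 × 4.0635) = −(-3.3294) = 3.3294%

3.33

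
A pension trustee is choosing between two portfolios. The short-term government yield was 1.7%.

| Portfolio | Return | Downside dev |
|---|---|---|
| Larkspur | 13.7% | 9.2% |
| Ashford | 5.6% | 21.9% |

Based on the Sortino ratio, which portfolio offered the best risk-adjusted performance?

Larkspur

Larkspur: Sortino ratio = (13.7% − 1.7%) / 9.2% = 1.304
Ashford: Sortino ratio = (5.6% − 1.7%) / 21.9% = 0.178
Highest: Larkspur (1.304).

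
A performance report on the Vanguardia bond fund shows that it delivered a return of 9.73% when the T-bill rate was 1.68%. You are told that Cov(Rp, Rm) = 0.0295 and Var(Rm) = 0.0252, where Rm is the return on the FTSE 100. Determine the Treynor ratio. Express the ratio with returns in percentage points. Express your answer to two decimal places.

6.88

β = Cov / Var = 0.0295 / 0.0252 = 1.1706
Treynor = (Rp − Rf) / β = (9.73% − 1.68%) / 1.1706 = 8.05 / 1.1706 = 6.8768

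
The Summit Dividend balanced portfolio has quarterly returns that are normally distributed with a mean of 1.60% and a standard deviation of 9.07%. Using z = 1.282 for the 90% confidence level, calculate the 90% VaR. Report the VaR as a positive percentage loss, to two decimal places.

10.03

VaR (as % loss) = −(μ − z·σ) = −(1.60% − 1.282 × 9.07%) = −(-10.02774%) = 10.02774%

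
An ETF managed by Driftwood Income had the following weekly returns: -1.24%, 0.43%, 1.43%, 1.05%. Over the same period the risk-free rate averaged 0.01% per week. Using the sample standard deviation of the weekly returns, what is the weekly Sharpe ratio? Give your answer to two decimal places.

Mean return μ = 1.670 / 4 = 0.4175%
Σ(r − μ)² = (-1.24 − 0.4175)² + (0.43 − 0.4175)² + (1.43 − 0.4175)² + … = 4.1727
σ = √[4.1727 / 3] = 1.1794%
Sharpe = (μ − rf) / σ = (0.4175 − 0.01) / 1.1794 = 0.4075 / 1.1794 = 0.3455

0.35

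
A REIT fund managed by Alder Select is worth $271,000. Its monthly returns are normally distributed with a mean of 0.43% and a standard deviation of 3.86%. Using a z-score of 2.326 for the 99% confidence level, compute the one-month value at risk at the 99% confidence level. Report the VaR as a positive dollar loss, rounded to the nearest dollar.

$23,166

Return at the 99% tail: μ − z·σ = 0.43% − 2.326 × 3.86% = 0.43 − 8.97836 = -8.54836%
VaR = −(-8.54836%) × $271,000 = 8.54836% × $271,000 = $23,166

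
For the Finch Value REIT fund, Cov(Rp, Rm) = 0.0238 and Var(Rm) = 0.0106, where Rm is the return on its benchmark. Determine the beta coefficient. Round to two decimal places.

2.25

β = Cov(Rp, Rm) / Var(Rm) = 0.0238 / 0.0106 = 2.2453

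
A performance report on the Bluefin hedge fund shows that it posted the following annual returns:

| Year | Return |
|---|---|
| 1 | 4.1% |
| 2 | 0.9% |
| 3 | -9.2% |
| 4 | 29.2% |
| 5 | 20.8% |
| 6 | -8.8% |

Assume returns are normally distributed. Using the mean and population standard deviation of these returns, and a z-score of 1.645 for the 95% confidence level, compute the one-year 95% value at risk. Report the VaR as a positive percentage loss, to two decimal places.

17.45

Mean return r̄ = 37.00 / 6 = 6.1667%
Σ(r − r̄)² = (4.1 − 6.1667)² + (0.9 − 6.1667)² + … = 1236.8133
population σ = √(1236.8133 / 6) = √206.1356 = 14.3574%
VaR = −(r̄ − z·σ) = −(6.1667 − 1.645 × 14.3574) = −(-17.4512) = 17.4512%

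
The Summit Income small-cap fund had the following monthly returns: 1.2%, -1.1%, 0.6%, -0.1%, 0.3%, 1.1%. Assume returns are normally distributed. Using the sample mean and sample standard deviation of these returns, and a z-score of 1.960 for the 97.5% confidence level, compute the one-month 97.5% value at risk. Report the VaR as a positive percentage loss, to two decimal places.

Mean return μ = 2.00 / 6 = 0.3333%
Σ(r − μ)² = (1.2 − 0.3333)² + (-1.1 − 0.3333)² + … = 3.6533
σ = √[3.6533 / 5] = 0.8548%
VaR = −(μ − z·σ) = −(0.3333 − 1.960 × 0.8548) = −(-1.3421) = 1.3421%

1.34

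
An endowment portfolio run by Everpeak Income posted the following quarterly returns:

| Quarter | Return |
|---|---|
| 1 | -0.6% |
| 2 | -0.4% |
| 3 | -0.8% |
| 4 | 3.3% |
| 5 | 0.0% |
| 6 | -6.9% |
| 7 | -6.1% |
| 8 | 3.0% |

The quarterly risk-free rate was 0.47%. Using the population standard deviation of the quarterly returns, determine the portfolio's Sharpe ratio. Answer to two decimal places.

-0.44

r̄ = (-0.6 − 0.4 − 0.8 + 3.3 + 0 − 6.9 − 6.1 + 3) / 8 = -1.0625%
Σ(r − r̄)² = (-0.6 − (-1.0625))² + (-0.4 − (-1.0625))² + … = 96.8388
population σ = √(96.8388 / 8) = √12.1049 = 3.4792%
Sharpe = (r̄ − rf) / σ = (-1.0625 − 0.47) / 3.4792 = -1.5325 / 3.4792 = -0.4405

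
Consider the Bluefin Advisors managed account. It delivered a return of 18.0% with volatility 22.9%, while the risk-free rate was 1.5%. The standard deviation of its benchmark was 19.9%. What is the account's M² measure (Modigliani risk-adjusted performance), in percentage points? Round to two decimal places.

Sharpe = (Rp − Rf) / σp = (18.0% − 1.5%) / 22.9% = 0.7205
M² = Rf + Sharpe × σm = 1.5% + 0.7205 × 19.9% = 15.8380%

15.84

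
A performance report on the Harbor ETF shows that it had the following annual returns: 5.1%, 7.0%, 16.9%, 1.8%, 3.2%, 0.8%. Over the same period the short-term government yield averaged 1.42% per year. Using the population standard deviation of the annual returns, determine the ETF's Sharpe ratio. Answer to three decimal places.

0.816

r̄ = (5.1 + 7 + 16.9 + 1.8 + 3.2 + 0.8) / 6 = 34.80 / 6 = 5.8000%
Population std dev = √[172.9000 / 6] = 5.3681%
Sharpe = (r̄ − rf) / σ = (5.8000 − 1.42) / 5.3681 = 4.3800 / 5.3681 = 0.8159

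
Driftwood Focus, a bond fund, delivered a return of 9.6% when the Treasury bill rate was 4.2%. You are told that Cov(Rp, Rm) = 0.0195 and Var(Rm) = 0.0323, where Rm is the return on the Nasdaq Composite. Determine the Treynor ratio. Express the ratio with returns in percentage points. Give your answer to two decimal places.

8.94

β = Cov / Var = 0.0195 / 0.0323 = 0.6037
Treynor = (Rp − Rf) / β = (9.6% − 4.2%) / 0.6037 = 5.40 / 0.6037 = 8.9448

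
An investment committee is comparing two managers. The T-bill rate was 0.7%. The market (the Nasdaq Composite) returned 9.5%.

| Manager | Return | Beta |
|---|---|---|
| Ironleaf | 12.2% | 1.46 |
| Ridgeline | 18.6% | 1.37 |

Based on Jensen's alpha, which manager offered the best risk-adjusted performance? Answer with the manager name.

Ridgeline

Ironleaf: α = 12.2% − [0.7% + 1.46 × (9.5% − 0.7%)] = -1.348
Ridgeline: α = 18.6% − [0.7% + 1.37 × (9.5% − 0.7%)] = 5.844
Highest: Ridgeline (5.844).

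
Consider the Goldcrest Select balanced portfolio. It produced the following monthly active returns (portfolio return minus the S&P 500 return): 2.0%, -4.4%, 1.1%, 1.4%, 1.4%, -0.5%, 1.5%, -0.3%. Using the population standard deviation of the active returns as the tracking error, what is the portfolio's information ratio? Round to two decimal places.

Mean return r̄ = 2.20 / 8 = 0.2750%
Population std dev = √[30.4750 / 8] = 1.9518%
IR = r̄ / tracking error = 0.2750 / 1.9518 = 0.1409

0.14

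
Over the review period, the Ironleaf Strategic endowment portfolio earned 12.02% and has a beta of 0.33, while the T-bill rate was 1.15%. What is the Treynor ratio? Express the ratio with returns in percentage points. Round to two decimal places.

32.94

Treynor = (Rp − Rf) / β = (12.02% − 1.15%) / 0.33 = 10.87 / 0.33 = 32.9394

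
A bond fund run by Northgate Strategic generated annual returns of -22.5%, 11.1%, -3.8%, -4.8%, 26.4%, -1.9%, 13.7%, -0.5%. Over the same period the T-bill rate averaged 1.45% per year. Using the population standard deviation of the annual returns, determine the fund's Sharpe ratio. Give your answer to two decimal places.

r̄ = (-22.5 + 11.1 − 3.8 − 4.8 + 26.4 − 1.9 + 13.7 − 0.5) / 8 = 17.70 / 8 = 2.2125%
Σ(r − r̄)² = (-22.5 − 2.2125)² + (11.1 − 2.2125)² + … = 1516.2888
σ = √[1516.2888 / 8] = 13.7672%
Sharpe = (r̄ − rf) / σ = (2.2125 − 1.45) / 13.7672 = 0.7625 / 13.7672 = 0.0554

0.06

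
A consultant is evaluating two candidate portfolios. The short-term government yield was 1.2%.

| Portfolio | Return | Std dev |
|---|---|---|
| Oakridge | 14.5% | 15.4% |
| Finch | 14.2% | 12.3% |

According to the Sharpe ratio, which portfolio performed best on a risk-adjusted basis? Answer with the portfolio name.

Finch

Oakridge: Sharpe ratio = (14.5% − 1.2%) / 15.4% = 0.864
Finch: Sharpe ratio = (14.2% − 1.2%) / 12.3% = 1.057
Highest: Finch (1.057).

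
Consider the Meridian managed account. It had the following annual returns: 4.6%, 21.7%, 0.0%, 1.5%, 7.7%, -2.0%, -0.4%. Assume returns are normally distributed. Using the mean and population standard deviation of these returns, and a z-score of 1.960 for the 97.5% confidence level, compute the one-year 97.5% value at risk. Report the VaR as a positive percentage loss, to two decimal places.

10.11

r̄ = (4.6 + 21.7 + 0 + 1.5 + 7.7 − 2 − 0.4) / 7 = 4.7286%
Σ(r − r̄)² = 401.2343; population σ = √(401.2343/7) = 7.5709%
VaR = −(r̄ − z·σ) = −(4.7286 − 1.960 × 7.5709) = −(-10.1104) = 10.1104%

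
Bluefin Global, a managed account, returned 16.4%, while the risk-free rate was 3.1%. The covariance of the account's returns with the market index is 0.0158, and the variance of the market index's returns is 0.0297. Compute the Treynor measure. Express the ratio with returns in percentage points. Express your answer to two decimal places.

β = Cov / Var = 0.0158 / 0.0297 = 0.5320
Treynor = (Rp − Rf) / β = (16.4% − 3.1%) / 0.5320 = 13.30 / 0.5320 = 25.0000

25.00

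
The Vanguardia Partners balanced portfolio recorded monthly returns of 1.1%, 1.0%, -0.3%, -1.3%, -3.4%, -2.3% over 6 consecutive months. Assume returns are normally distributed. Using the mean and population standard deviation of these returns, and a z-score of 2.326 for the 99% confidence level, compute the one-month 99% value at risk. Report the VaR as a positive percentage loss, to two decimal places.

4.70

μ = (1.1 + 1 − 0.3 − 1.3 − 3.4 − 2.3) / 6 = -0.8667%
Population σ = √[Σ(r − μ)² / 6] = √[16.3333 / 6] = √2.7222 = 1.6499%
VaR = −(μ − z·σ) = −(-0.8667 − 2.326 × 1.6499) = −(-4.7044) = 4.7044%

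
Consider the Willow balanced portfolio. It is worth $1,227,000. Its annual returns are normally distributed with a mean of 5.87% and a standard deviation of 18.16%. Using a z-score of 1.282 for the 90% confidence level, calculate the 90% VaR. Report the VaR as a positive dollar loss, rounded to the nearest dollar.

$213,634

Return at the 90% tail: μ − z·σ = 5.87% − 1.282 × 18.16% = 5.87 − 23.28112 = -17.41112%
VaR = −(-17.41112%) × $1,227,000 = 17.41112% × $1,227,000 = $213,634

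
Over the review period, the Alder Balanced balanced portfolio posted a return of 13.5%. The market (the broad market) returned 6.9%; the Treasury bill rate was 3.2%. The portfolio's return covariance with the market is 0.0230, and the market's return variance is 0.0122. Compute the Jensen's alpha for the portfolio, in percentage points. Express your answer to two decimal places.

3.32

β = Cov / Var = 0.0230 / 0.0122 = 1.8852
E[R] = Rf + β(Rm − Rf) = 3.2% + 1.8852 × (6.9% − 3.2%) = 10.1752%
α = Rp − E[R] = 13.5% − 10.1752% = 3.3248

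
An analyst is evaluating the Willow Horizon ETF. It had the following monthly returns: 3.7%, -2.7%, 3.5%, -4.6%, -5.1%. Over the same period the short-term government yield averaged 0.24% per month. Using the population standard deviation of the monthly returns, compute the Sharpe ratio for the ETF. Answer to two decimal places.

-0.33

Mean return r̄ = -5.20 / 5 = -1.0400%
Σ(r − r̄)² = 74.9920; population σ = √(74.9920/5) = 3.8728%
Sharpe = (r̄ − rf) / σ = (-1.0400 − 0.24) / 3.8728 = -1.2800 / 3.8728 = -0.3305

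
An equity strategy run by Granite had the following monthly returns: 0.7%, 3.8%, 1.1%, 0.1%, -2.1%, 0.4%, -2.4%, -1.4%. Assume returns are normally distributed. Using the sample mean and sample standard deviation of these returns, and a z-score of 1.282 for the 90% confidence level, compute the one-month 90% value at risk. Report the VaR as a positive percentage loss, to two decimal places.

2.56

r̄ = (0.7 + 3.8 + 1.1 + 0.1 − 2.1 + 0.4 − 2.4 − 1.4) / 8 = 0.0250%
Sample std dev = √[28.4350 / 7] = 2.0155%
VaR = −(r̄ − z·σ) = −(0.0250 − 1.282 × 2.0155) = −(-2.5589) = 2.5589%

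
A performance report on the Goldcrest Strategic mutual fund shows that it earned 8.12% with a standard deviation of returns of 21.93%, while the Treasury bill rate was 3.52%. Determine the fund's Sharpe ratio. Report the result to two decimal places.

Sharpe = (Rp − Rf) / σp = (8.12% − 3.52%) / 21.93% = 4.60% / 21.93% = 0.2098

0.21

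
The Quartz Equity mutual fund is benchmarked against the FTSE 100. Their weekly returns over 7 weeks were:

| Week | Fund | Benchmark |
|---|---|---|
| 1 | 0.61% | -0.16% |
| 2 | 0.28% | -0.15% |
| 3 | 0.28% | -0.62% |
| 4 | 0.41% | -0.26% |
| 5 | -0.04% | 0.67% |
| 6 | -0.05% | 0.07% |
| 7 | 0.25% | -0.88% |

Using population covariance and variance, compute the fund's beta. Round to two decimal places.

r̄p = 0.2486%,  r̄m = -0.1900%
Cov = Σ(rp − r̄p)(rm − r̄m) / 7 = -0.0485
Var(rm) = Σ(rm − r̄m)² / 7 = 0.2108
β = Cov / Var = -0.0485 / 0.2108 = -0.2301

-0.23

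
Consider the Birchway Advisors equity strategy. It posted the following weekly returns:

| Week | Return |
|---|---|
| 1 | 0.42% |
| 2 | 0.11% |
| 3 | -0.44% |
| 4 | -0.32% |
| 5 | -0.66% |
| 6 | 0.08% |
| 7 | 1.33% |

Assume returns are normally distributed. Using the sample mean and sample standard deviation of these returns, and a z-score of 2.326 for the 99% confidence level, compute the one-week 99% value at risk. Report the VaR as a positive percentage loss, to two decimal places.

1.47

Mean return μ = 0.520 / 7 = 0.0743%
Σ(r − μ)² = 2.6568; sample σ = √(2.6568/6) = 0.6654%
VaR = −(μ − z·σ) = −(0.0743 − 2.326 × 0.6654) = −(-1.4734) = 1.4734%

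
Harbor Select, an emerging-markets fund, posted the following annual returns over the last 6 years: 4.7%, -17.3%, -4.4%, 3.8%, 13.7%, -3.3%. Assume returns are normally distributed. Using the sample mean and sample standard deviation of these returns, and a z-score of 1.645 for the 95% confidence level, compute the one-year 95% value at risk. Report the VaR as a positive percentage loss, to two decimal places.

17.76

Mean return r̄ = -2.80 / 6 = -0.4667%
Σ(r − r̄)² = 552.4533; sample σ = √(552.4533/5) = 10.5115%
VaR = −(r̄ − z·σ) = −(-0.4667 − 1.645 × 10.5115) = −(-17.7581) = 17.7581%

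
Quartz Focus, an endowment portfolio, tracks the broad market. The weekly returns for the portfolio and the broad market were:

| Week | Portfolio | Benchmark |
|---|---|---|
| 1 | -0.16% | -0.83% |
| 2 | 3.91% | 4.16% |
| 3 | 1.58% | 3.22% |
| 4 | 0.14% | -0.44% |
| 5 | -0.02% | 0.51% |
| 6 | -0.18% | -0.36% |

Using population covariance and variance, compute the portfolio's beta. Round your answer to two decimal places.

r̄p = 0.8783%,  r̄m = 1.0433%
Cov = Σ(rp − r̄p)(rm − r̄m) / 6 = 2.6634
Var(rm) = Σ(rm − r̄m)² / 6 = 3.7358
β = Cov / Var = 2.6634 / 3.7358 = 0.7129

0.71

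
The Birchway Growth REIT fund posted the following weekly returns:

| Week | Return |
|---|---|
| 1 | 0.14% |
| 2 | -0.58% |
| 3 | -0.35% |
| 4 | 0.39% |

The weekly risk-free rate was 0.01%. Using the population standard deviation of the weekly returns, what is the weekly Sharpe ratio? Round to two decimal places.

r̄ = (0.14 − 0.58 − 0.35 + 0.39) / 4 = -0.1000%
Population std dev = √[0.5906 / 4] = 0.3843%
Sharpe = (r̄ − rf) / σ = (-0.1000 − 0.01) / 0.3843 = -0.1100 / 0.3843 = -0.2862

-0.29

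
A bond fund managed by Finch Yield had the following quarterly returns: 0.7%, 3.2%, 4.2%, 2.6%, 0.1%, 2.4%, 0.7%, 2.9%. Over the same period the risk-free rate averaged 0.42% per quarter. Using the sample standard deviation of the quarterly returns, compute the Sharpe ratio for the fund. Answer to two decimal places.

1.17

Mean return μ = 16.80 / 8 = 2.1000%
Sample std dev = √[14.5200 / 7] = 1.4402%
Sharpe = (μ − rf) / σ = (2.1000 − 0.42) / 1.4402 = 1.6800 / 1.4402 = 1.1665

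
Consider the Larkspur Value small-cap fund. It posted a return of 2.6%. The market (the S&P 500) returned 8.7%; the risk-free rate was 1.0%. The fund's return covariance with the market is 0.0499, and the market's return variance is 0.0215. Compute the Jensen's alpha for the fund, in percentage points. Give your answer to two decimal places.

β = Cov / Var = 0.0499 / 0.0215 = 2.3209
E[R] = Rf + β(Rm − Rf) = 1.0% + 2.3209 × (8.7% − 1.0%) = 18.8709%
α = Rp − E[R] = 2.6% − 18.8709% = -16.2709

-16.27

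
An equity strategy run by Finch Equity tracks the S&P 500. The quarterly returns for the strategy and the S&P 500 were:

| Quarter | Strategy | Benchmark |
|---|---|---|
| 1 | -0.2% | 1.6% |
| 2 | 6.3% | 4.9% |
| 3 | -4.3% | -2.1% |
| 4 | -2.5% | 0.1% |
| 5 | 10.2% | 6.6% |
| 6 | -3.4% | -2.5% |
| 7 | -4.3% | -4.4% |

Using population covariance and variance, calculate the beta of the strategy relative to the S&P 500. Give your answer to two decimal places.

r̄p = 0.2571%,  r̄m = 0.6000%
Cov = Σ(rp − r̄p)(rm − r̄m) / 7 = 18.9986
Var(rm) = Σ(rm − r̄m)² / 7 = 13.9486
β = Cov / Var = 18.9986 / 13.9486 = 1.3620

1.36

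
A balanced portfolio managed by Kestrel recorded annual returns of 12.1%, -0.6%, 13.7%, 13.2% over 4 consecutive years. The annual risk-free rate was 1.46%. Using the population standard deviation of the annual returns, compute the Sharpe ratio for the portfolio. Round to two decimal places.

1.38

Mean return r̄ = 38.40 / 4 = 9.6000%
Σ(r − r̄)² = (12.1 − 9.6000)² + (-0.6 − 9.6000)² + … = 140.0600
σ = √[140.0600 / 4] = 5.9173%
Sharpe = (r̄ − rf) / σ = (9.6000 − 1.46) / 5.9173 = 8.1400 / 5.9173 = 1.3756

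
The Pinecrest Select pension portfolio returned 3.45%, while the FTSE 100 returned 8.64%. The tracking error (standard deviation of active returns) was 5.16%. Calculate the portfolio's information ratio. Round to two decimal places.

IR = (Rp − Rb) / TE = (3.45% − 8.64%) / 5.16% = -5.19% / 5.16% = -1.0058

-1.01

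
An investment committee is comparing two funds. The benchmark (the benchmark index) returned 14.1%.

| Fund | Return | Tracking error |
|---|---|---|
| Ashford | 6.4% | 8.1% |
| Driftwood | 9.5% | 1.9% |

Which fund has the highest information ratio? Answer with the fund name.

Ashford

Ashford: IR = (6.4% − 14.1%) / 8.1% = -0.951
Driftwood: IR = (9.5% − 14.1%) / 1.9% = -2.421
Highest: Ashford (-0.951).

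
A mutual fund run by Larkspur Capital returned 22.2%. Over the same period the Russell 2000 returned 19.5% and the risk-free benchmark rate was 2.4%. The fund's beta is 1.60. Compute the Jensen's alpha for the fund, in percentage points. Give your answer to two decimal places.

-7.56

CAPM expected return = Rf + β(Rm − Rf) = 2.4% + 1.60 × (19.5% − 2.4%) = 2.4 + 1.60 × 17.10 = 29.7600%
Jensen's α = Rp − E[R] = 22.2% − 29.7600% = -7.5600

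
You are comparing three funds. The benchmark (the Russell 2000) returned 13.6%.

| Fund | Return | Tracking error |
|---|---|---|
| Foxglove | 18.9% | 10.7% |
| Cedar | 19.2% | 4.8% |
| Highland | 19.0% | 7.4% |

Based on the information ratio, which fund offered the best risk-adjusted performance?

Foxglove: IR = (18.9% − 13.6%) / 10.7% = 0.495
Cedar: IR = (19.2% − 13.6%) / 4.8% = 1.167
Highland: IR = (19.0% − 13.6%) / 7.4% = 0.730
Highest: Cedar (1.167).

Cedar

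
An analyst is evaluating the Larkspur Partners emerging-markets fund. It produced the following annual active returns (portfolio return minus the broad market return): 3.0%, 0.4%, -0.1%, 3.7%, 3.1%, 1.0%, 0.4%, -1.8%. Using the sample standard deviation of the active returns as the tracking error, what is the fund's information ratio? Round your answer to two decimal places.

μ = (3 + 0.4 − 0.1 + 3.7 + 3.1 + 1 + 0.4 − 1.8) / 8 = 9.70 / 8 = 1.2125%
Σ(r − μ)² = (3 − 1.2125)² + (0.4 − 1.2125)² + (-0.1 − 1.2125)² + … = 25.1088
sample σ = √(25.1088 / 7) = √3.5870 = 1.8939%
IR = μ / tracking error = 1.2125 / 1.8939 = 0.6402

0.64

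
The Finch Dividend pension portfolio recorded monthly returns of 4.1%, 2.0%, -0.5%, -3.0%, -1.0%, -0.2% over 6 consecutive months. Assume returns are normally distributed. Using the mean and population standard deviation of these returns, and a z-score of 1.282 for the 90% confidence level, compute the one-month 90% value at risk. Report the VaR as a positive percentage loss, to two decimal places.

r̄ = (4.1 + 2 − 0.5 − 3 − 1 − 0.2) / 6 = 0.2333%
Σ(r − r̄)² = (4.1 − 0.2333)² + (2 − 0.2333)² + … = 30.7733
σ = √[30.7733 / 6] = 2.2647%
VaR = −(r̄ − z·σ) = −(0.2333 − 1.282 × 2.2647) = −(-2.6700) = 2.6700%

2.67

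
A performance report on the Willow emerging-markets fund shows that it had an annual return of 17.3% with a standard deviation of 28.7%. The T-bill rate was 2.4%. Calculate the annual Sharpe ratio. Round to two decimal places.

0.52

Sharpe = (Rp − Rf) / σp = (17.3% − 2.4%) / 28.7% = 14.90% / 28.7% = 0.5192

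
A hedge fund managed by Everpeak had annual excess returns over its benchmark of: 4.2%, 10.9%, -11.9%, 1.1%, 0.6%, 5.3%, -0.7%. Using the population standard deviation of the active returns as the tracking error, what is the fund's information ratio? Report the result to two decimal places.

Mean return r̄ = 9.50 / 7 = 1.3571%
Σ(r − r̄)² = (4.2 − 1.3571)² + (10.9 − 1.3571)² + … = 295.3171
population σ = √(295.3171 / 7) = √42.1882 = 6.4952%
IR = r̄ / tracking error = 1.3571 / 6.4952 = 0.2089

0.21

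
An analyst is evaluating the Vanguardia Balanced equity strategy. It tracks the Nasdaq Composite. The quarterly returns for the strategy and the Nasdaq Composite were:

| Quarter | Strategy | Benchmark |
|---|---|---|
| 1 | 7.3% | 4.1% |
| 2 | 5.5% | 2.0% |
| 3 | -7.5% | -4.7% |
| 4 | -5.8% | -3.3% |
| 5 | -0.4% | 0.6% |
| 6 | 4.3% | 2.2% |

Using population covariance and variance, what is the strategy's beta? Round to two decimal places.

1.77

r̄p = 0.5667%,  r̄m = 0.1500%
Cov = Σ(rp − r̄p)(rm − r̄m) / 6 = 17.3383
Var(rm) = Σ(rm − r̄m)² / 6 = 9.8092
β = Cov / Var = 17.3383 / 9.8092 = 1.7676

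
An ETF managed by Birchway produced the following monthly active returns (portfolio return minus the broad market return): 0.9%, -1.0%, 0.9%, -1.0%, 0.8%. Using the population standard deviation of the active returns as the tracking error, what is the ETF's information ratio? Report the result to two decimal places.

Mean return r̄ = 0.60 / 5 = 0.1200%
Σ(r − r̄)² = (0.9 − 0.1200)² + (-1 − 0.1200)² + … = 4.1880
population σ = √(4.1880 / 5) = √0.8376 = 0.9152%
IR = r̄ / tracking error = 0.1200 / 0.9152 = 0.1311

0.13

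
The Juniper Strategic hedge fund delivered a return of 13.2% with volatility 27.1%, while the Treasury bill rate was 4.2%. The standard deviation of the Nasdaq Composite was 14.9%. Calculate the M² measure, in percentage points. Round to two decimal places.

9.15

Sharpe = (Rp − Rf) / σp = (13.2% − 4.2%) / 27.1% = 0.3321
M² = Rf + Sharpe × σm = 4.2% + 0.3321 × 14.9% = 9.1483%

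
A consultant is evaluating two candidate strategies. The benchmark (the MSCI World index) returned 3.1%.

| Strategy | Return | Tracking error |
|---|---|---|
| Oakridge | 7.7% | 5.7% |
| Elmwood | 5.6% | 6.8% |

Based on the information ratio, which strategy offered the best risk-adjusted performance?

Oakridge

Oakridge: IR = (7.7% − 3.1%) / 5.7% = 0.807
Elmwood: IR = (5.6% − 3.1%) / 6.8% = 0.368
Highest: Oakridge (0.807).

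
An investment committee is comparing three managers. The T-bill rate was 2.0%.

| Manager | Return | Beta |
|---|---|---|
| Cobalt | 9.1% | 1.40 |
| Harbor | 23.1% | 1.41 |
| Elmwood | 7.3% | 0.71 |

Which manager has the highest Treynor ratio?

Cobalt: Treynor = (9.1% − 2.0%) / 1.40 = 5.071
Harbor: Treynor = (23.1% − 2.0%) / 1.41 = 14.965
Elmwood: Treynor = (7.3% − 2.0%) / 0.71 = 7.465
Highest: Harbor (14.965).

Harbor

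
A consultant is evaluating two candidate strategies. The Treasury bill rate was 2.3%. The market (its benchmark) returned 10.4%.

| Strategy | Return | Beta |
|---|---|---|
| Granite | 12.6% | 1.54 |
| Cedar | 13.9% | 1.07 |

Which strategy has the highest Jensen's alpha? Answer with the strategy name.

Cedar

Granite: α = 12.6% − [2.3% + 1.54 × (10.4% − 2.3%)] = -2.174
Cedar: α = 13.9% − [2.3% + 1.07 × (10.4% − 2.3%)] = 2.933
Highest: Cedar (2.933).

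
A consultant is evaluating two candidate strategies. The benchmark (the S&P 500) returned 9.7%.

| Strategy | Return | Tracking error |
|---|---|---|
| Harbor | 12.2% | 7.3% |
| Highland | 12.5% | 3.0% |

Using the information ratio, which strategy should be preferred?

Highland

Harbor: IR = (12.2% − 9.7%) / 7.3% = 0.342
Highland: IR = (12.5% − 9.7%) / 3.0% = 0.933
Highest: Highland (0.933).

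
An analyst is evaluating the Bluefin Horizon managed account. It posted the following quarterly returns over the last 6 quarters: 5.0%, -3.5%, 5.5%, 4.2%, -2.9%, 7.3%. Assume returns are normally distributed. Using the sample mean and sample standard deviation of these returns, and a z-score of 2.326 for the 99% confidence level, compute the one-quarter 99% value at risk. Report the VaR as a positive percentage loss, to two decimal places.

8.12

r̄ = (5 − 3.5 + 5.5 + 4.2 − 2.9 + 7.3) / 6 = 2.6000%
Σ(r − r̄)² = (5 − 2.6000)² + (-3.5 − 2.6000)² + … = 106.2800
sample σ = √(106.2800 / 5) = √21.2560 = 4.6104%
VaR = −(r̄ − z·σ) = −(2.6000 − 2.326 × 4.6104) = −(-8.1238) = 8.1238%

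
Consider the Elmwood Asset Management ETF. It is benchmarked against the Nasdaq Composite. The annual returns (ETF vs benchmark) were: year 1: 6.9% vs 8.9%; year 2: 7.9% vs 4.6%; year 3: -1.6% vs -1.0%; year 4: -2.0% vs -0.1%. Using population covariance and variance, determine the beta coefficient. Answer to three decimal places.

1.030

r̄p = 2.8000%,  r̄m = 3.1000%
Cov = Σ(rp − r̄p)(rm − r̄m) / 4 = 16.2075
Var(rm) = Σ(rm − r̄m)² / 4 = 15.7350
β = Cov / Var = 16.2075 / 15.7350 = 1.0300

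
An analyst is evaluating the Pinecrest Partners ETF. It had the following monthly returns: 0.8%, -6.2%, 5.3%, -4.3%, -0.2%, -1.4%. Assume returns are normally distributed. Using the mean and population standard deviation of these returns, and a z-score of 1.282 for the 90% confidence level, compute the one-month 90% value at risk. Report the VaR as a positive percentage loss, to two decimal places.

5.73

r̄ = (0.8 − 6.2 + 5.3 − 4.3 − 0.2 − 1.4) / 6 = -1.0000%
Σ(r − r̄)² = (0.8 − (-1.0000))² + (-6.2 − (-1.0000))² + (5.3 − (-1.0000))² + … = 81.6600
population σ = √(81.6600 / 6) = √13.6100 = 3.6892%
VaR = −(r̄ − z·σ) = −(-1.0000 − 1.282 × 3.6892) = −(-5.7296) = 5.7296%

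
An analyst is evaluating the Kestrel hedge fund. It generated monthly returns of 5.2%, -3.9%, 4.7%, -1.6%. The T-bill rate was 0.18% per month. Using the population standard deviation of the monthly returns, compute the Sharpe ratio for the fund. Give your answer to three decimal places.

0.234

Mean return r̄ = 4.40 / 4 = 1.1000%
Population std dev = √[62.0600 / 4] = 3.9389%
Sharpe = (r̄ − rf) / σ = (1.1000 − 0.18) / 3.9389 = 0.9200 / 3.9389 = 0.2336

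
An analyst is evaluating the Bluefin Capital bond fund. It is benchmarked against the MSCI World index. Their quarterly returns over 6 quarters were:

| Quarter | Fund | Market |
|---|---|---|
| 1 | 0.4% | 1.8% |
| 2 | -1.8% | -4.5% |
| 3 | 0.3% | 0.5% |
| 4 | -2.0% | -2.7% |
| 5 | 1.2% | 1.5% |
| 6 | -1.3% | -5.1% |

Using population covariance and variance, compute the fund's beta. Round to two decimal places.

r̄p = -0.5333%,  r̄m = -1.4167%
Cov = Σ(rp − r̄p)(rm − r̄m) / 6 = 3.0444
Var(rm) = Σ(rm − r̄m)² / 6 = 7.8747
β = Cov / Var = 3.0444 / 7.8747 = 0.3866

0.39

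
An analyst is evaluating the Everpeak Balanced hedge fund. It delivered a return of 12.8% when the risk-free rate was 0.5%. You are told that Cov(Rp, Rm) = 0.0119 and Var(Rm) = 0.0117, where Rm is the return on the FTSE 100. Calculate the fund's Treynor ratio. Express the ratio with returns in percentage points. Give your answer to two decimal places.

β = Cov / Var = 0.0119 / 0.0117 = 1.0171
Treynor = (Rp − Rf) / β = (12.8% − 0.5%) / 1.0171 = 12.30 / 1.0171 = 12.0932

12.09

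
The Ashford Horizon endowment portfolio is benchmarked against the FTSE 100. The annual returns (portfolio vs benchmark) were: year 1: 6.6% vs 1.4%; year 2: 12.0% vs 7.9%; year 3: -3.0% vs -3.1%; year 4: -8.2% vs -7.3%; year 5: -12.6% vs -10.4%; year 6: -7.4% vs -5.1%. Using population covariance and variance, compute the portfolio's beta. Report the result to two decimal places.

r̄p = -2.1000%,  r̄m = -2.7667%
Cov = Σ(rp − r̄p)(rm − r̄m) / 6 = 51.1867
Var(rm) = Σ(rm − r̄m)² / 6 = 35.9189
β = Cov / Var = 51.1867 / 35.9189 = 1.4251

1.43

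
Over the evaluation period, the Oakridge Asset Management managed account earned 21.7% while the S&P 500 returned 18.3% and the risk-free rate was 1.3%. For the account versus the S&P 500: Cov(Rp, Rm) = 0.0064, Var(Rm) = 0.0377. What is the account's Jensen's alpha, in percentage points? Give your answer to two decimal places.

17.51

β = Cov / Var = 0.0064 / 0.0377 = 0.1698
E[R] = Rf + β(Rm − Rf) = 1.3% + 0.1698 × (18.3% − 1.3%) = 4.1866%
α = Rp − E[R] = 21.7% − 4.1866% = 17.5134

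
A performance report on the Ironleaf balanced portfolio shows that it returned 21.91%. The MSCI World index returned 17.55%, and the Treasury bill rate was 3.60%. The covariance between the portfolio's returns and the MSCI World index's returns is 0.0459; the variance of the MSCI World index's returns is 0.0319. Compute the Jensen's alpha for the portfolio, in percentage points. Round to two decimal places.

-1.76

β = Cov / Var = 0.0459 / 0.0319 = 1.4389
E[R] = Rf + β(Rm − Rf) = 3.60% + 1.4389 × (17.55% − 3.60%) = 23.6727%
α = Rp − E[R] = 21.91% − 23.6727% = -1.7627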